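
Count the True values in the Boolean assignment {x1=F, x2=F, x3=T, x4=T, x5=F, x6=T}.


The weight is the number of variables assigned True.
True variables: x3, x4, x6.
Weight = 3.

3


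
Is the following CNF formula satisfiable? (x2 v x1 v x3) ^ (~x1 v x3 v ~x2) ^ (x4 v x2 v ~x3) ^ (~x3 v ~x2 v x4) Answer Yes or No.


Check all 16 possible truth assignments.
Number of satisfying assignments found: 8.
The formula is satisfiable.

Yes


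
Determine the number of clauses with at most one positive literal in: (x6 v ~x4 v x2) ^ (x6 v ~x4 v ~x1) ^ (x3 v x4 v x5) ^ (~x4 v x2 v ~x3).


A Horn clause has at most one positive literal.
Clause 1: 2 positive lit(s) -> not Horn
Clause 2: 1 positive lit(s) -> Horn
Clause 3: 3 positive lit(s) -> not Horn
Clause 4: 1 positive lit(s) -> Horn
Total Horn clauses = 2.

2


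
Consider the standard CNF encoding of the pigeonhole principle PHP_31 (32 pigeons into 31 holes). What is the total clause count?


The PHP encoding has two parts:
1) At-least-one-hole clauses: 32 (one per pigeon, each with 31 literals).
2) At-most-one-pigeon-per-hole clauses: 31 holes * C(32,2) = 31 * 496 = 15376.
Total clauses = 32 + 15376 = 15408.

15408


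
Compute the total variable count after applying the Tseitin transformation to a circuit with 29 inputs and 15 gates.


The Tseitin transformation introduces one auxiliary variable per gate.
Total variables = inputs + gates = 29 + 15 = 44.

44


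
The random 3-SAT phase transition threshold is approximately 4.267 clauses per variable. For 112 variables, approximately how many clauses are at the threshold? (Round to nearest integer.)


The 3-SAT phase transition occurs at approximately 4.267 clauses per variable.
m = 4.267 * 112 = 477.904.
Rounded to nearest integer: 478.

478


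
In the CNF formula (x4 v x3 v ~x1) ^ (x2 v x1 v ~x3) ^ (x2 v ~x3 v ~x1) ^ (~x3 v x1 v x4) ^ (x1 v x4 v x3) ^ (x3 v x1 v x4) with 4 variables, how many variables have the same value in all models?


Find all satisfying assignments: 7 model(s).
Check which variables have the same value in every model.
No variable is fixed across all models.
Backbone size = 0.

0


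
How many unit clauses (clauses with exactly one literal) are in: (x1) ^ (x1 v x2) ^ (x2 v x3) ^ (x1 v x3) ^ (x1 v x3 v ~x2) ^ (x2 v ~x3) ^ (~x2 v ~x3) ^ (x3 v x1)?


A unit clause contains exactly one literal.
Unit clauses found: (x1).
Count = 1.

1


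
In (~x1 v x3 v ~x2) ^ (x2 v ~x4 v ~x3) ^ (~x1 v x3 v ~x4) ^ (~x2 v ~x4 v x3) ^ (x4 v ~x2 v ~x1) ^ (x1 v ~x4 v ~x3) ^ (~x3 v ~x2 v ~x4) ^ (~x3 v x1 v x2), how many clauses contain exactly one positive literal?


A definite clause has exactly one positive literal.
Clause 1: 1 positive -> definite
Clause 2: 1 positive -> definite
Clause 3: 1 positive -> definite
Clause 4: 1 positive -> definite
Clause 5: 1 positive -> definite
Clause 6: 1 positive -> definite
Clause 7: 0 positive -> not definite
Clause 8: 2 positive -> not definite
Definite clause count = 6.

6


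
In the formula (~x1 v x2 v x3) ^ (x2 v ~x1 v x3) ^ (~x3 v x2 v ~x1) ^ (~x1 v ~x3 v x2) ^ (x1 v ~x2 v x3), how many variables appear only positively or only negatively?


A pure literal appears in only one polarity across all clauses.
No pure literals found.
Count = 0.

0


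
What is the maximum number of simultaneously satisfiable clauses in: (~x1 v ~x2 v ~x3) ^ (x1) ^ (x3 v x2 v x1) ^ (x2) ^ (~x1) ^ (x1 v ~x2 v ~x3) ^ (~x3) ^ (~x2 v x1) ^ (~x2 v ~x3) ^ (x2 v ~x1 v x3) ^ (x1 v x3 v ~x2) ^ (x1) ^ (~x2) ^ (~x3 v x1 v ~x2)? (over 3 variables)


Enumerate all 8 truth assignments.
For each, count how many of the 14 clauses are satisfied.
The formula is not fully satisfiable, so the maximum is below 14.
Maximum simultaneously satisfiable clauses = 12.

12


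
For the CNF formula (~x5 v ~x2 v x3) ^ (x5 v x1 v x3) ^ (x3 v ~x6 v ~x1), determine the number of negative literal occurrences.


Scan each clause for negated literals.
Clause 1: 2 negative; Clause 2: 0 negative; Clause 3: 2 negative.
Total negative literal occurrences = 4.

4


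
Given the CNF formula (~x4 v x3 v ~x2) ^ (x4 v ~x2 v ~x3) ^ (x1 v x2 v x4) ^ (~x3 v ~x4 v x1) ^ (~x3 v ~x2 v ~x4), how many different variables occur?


Identify each distinct variable in the formula.
Variables found: x1, x2, x3, x4.
Total distinct variables = 4.

4


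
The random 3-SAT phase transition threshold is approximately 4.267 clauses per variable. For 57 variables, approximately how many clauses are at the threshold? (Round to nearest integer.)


The 3-SAT phase transition occurs at approximately 4.267 clauses per variable.
m = 4.267 * 57 = 243.219.
Rounded to nearest integer: 243.

243


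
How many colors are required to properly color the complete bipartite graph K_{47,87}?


K_{47,87} is bipartite by definition: the two parts are independent sets, with every edge crossing between them.
Color all vertices in one part with color 1 and all vertices in the other part with color 2.
Since the graph has at least one edge, one color does not suffice.
Chromatic number = 2.

2


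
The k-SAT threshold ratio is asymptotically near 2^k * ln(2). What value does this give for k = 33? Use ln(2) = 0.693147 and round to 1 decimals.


Using the asymptotic formula: threshold ~ 2^k * ln(2).
2^33 = 8589934592.
8589934592 * 0.693147 = 5954087392.6.

5954087392.6


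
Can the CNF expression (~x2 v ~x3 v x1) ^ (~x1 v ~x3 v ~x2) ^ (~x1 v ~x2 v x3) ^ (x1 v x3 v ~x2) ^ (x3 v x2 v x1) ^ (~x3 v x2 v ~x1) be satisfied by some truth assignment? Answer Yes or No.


Check all 8 possible truth assignments.
Number of satisfying assignments found: 2.
The formula is satisfiable.

Yes


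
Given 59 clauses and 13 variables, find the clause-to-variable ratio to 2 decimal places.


Clause-to-variable ratio = clauses / variables.
59 / 13 = 4.54.

4.54


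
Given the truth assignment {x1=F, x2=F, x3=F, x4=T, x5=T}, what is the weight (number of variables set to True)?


The weight is the number of variables assigned True.
True variables: x4, x5.
Weight = 2.

2


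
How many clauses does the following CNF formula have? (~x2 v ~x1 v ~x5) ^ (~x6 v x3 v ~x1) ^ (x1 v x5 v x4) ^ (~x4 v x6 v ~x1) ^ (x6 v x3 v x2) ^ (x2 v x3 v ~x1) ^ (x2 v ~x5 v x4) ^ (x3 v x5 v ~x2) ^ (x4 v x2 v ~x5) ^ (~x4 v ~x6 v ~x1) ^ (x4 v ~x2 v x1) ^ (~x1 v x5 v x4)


Each group enclosed in parentheses joined by ^ is one clause.
Counting the conjuncts: 12 clauses.

12


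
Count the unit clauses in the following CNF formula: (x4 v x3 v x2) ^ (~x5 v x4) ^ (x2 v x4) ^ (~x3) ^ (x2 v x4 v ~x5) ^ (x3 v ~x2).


A unit clause contains exactly one literal.
Unit clauses found: (~x3).
Count = 1.

1


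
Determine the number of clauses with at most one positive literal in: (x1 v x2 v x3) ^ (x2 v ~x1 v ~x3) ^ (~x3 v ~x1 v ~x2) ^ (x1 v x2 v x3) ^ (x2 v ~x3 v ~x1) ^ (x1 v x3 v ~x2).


A Horn clause has at most one positive literal.
Clause 1: 3 positive lit(s) -> not Horn
Clause 2: 1 positive lit(s) -> Horn
Clause 3: 0 positive lit(s) -> Horn
Clause 4: 3 positive lit(s) -> not Horn
Clause 5: 1 positive lit(s) -> Horn
Clause 6: 2 positive lit(s) -> not Horn
Total Horn clauses = 3.

3


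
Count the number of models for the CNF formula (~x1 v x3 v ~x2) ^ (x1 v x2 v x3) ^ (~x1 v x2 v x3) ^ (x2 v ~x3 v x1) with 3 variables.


Enumerate all 8 truth assignments over 3 variables.
Test each against every clause.
Satisfying assignments found: 4.

4


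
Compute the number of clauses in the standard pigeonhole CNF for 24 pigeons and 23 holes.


The PHP encoding has two parts:
1) At-least-one-hole clauses: 24 (one per pigeon, each with 23 literals).
2) At-most-one-pigeon-per-hole clauses: 23 holes * C(24,2) = 23 * 276 = 6348.
Total clauses = 24 + 6348 = 6372.

6372


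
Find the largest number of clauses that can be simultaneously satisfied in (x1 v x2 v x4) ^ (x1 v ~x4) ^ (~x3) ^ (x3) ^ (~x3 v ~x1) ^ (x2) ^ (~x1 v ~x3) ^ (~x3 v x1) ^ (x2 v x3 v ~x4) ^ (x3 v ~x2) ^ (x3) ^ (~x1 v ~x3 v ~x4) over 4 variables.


Enumerate all 16 truth assignments.
For each, count how many of the 12 clauses are satisfied.
The formula is not fully satisfiable, so the maximum is below 12.
Maximum simultaneously satisfiable clauses = 10.

10


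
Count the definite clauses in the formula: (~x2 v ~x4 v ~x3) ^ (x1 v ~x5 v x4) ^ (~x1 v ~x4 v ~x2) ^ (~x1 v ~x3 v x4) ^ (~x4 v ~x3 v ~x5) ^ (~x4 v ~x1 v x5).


A definite clause has exactly one positive literal.
Clause 1: 0 positive -> not definite
Clause 2: 2 positive -> not definite
Clause 3: 0 positive -> not definite
Clause 4: 1 positive -> definite
Clause 5: 0 positive -> not definite
Clause 6: 1 positive -> definite
Definite clause count = 2.

2


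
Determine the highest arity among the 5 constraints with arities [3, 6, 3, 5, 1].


The arities are: 3, 6, 3, 5, 1.
Scan for the maximum value.
Maximum arity = 6.

6


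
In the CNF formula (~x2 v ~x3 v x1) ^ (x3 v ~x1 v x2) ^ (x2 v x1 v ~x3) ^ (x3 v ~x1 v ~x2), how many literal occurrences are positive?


Scan each clause for unnegated literals.
Clause 1: 1 positive; Clause 2: 2 positive; Clause 3: 2 positive; Clause 4: 1 positive.
Total positive literal occurrences = 6.

6


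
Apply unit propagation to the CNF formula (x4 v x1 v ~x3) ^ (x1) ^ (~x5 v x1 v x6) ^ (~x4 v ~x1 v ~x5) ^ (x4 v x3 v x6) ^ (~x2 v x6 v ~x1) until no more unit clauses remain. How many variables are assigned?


Unit propagation repeatedly assigns the literal in any unit clause, then simplifies.
Assignments in order: x1 = T.
No further unit clauses remain.
Total variables assigned = 1.

1


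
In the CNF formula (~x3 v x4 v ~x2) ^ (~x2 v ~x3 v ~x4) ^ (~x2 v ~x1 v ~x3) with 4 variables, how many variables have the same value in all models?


Find all satisfying assignments: 12 model(s).
Check which variables have the same value in every model.
No variable is fixed across all models.
Backbone size = 0.

0


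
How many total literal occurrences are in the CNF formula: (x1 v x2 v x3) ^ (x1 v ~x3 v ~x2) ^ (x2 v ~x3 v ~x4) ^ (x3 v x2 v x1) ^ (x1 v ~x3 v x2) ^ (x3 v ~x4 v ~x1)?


Clause lengths: 3, 3, 3, 3, 3, 3.
Sum = 3 + 3 + 3 + 3 + 3 + 3 = 18.

18


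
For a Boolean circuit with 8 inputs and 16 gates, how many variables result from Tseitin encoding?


The Tseitin transformation introduces one auxiliary variable per gate.
Total variables = inputs + gates = 8 + 16 = 24.

24


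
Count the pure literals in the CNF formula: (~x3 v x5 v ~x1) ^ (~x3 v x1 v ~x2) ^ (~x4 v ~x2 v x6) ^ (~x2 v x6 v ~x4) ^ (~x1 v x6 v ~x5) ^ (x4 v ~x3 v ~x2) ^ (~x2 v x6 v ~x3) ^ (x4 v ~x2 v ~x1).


A pure literal appears in only one polarity across all clauses.
Pure literals: x2 (negative only), x3 (negative only), x6 (positive only).
Count = 3.

3


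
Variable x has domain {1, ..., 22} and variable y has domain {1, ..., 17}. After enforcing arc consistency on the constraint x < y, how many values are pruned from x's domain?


For the constraint x < y, x needs a supporting value in y's domain.
x can be at most 16 (one less than y's maximum).
Valid x values from domain: 16 out of 22.
Pruned = 22 - 16 = 6.

6


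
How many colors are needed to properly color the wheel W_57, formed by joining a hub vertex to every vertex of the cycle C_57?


W_57 consists of the cycle C_57 together with a hub vertex adjacent to every cycle vertex.
The cycle C_57 needs 3 colors (odd cycle -> 3).
The hub is adjacent to every cycle vertex, so it must receive a new color distinct from all of them.
Chromatic number = 3 + 1 = 4.

4


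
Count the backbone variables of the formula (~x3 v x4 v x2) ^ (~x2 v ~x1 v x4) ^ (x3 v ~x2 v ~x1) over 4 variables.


Find all satisfying assignments: 11 model(s).
Check which variables have the same value in every model.
No variable is fixed across all models.
Backbone size = 0.

0


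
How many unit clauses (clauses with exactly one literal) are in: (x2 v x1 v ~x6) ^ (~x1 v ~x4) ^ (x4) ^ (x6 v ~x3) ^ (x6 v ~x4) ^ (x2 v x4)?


A unit clause contains exactly one literal.
Unit clauses found: (x4).
Count = 1.

1


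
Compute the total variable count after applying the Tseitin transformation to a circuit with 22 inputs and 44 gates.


The Tseitin transformation introduces one auxiliary variable per gate.
Total variables = inputs + gates = 22 + 44 = 66.

66


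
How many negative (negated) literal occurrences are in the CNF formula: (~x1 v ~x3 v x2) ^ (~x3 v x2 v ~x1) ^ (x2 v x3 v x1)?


Scan each clause for negated literals.
Clause 1: 2 negative; Clause 2: 2 negative; Clause 3: 0 negative.
Total negative literal occurrences = 4.

4


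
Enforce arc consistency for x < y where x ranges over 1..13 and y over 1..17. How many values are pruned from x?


For the constraint x < y, x needs a supporting value in y's domain.
x can be at most 16 (one less than y's maximum).
Valid x values from domain: 13 out of 13.
Pruned = 13 - 13 = 0.

0


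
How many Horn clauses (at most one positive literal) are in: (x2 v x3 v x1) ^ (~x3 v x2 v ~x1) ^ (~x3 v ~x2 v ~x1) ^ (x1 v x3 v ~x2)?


A Horn clause has at most one positive literal.
Clause 1: 3 positive lit(s) -> not Horn
Clause 2: 1 positive lit(s) -> Horn
Clause 3: 0 positive lit(s) -> Horn
Clause 4: 2 positive lit(s) -> not Horn
Total Horn clauses = 2.

2


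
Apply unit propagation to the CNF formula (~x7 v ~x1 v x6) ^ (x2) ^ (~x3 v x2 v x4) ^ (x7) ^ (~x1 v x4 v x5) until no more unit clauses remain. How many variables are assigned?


Unit propagation repeatedly assigns the literal in any unit clause, then simplifies.
Assignments in order: x2 = T, x7 = T.
No further unit clauses remain.
Total variables assigned = 2.

2


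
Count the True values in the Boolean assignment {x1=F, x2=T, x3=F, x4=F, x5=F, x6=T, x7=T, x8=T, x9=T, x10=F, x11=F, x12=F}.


The weight is the number of variables assigned True.
True variables: x2, x6, x7, x8, x9.
Weight = 5.

5


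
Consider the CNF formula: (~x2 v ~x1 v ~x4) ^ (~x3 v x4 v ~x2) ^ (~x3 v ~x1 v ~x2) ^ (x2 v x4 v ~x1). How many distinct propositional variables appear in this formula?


Identify each distinct variable in the formula.
Variables found: x1, x2, x3, x4.
Total distinct variables = 4.

4


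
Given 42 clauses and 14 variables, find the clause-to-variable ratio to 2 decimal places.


Clause-to-variable ratio = clauses / variables.
42 / 14 = 3.0.

3.0


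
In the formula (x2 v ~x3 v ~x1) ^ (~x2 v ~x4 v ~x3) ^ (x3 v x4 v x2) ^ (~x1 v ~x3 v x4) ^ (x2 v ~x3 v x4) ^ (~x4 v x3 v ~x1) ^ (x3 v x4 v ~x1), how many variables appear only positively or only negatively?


A pure literal appears in only one polarity across all clauses.
Pure literals: x1 (negative only).
Count = 1.

1


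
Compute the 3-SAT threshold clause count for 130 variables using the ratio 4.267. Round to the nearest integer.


The 3-SAT phase transition occurs at approximately 4.267 clauses per variable.
m = 4.267 * 130 = 554.71.
Rounded to nearest integer: 555.

555


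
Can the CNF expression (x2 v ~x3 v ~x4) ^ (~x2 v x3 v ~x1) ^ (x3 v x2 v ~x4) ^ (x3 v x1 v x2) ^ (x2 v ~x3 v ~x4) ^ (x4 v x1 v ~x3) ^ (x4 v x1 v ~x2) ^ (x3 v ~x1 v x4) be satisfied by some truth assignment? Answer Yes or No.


Check all 16 possible truth assignments.
Number of satisfying assignments found: 5.
The formula is satisfiable.

Yes


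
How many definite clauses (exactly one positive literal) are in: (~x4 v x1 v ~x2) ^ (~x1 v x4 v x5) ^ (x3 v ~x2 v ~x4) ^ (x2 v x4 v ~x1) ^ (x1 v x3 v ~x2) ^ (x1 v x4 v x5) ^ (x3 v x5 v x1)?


A definite clause has exactly one positive literal.
Clause 1: 1 positive -> definite
Clause 2: 2 positive -> not definite
Clause 3: 1 positive -> definite
Clause 4: 2 positive -> not definite
Clause 5: 2 positive -> not definite
Clause 6: 3 positive -> not definite
Clause 7: 3 positive -> not definite
Definite clause count = 2.

2


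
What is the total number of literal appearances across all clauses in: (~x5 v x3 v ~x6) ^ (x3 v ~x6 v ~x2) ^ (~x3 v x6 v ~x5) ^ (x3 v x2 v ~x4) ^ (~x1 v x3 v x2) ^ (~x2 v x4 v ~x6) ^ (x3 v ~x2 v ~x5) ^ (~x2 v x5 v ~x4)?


Clause lengths: 3, 3, 3, 3, 3, 3, 3, 3.
Sum = 3 + 3 + 3 + 3 + 3 + 3 + 3 + 3 = 24.

24


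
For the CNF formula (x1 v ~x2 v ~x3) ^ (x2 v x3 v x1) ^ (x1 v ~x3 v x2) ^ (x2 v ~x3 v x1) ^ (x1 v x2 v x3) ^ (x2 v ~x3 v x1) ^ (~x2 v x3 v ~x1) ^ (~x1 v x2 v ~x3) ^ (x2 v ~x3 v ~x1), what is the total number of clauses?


Each group enclosed in parentheses joined by ^ is one clause.
Counting the conjuncts: 9 clauses.

9


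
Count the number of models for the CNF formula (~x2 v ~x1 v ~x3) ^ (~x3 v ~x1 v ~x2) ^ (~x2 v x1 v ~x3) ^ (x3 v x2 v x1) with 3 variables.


Enumerate all 8 truth assignments over 3 variables.
Test each against every clause.
Satisfying assignments found: 5.

5


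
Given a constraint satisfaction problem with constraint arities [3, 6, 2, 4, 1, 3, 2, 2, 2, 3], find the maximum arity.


The arities are: 3, 6, 2, 4, 1, 3, 2, 2, 2, 3.
Scan for the maximum value.
Maximum arity = 6.

6


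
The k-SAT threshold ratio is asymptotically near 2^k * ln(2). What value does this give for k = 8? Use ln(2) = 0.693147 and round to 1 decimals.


Using the asymptotic formula: threshold ~ 2^k * ln(2).
2^8 = 256.
256 * 0.693147 = 177.4.

177.4


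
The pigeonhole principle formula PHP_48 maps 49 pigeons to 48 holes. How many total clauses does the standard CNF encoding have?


The PHP encoding has two parts:
1) At-least-one-hole clauses: 49 (one per pigeon, each with 48 literals).
2) At-most-one-pigeon-per-hole clauses: 48 holes * C(49,2) = 48 * 1176 = 56448.
Total clauses = 49 + 56448 = 56497.

56497


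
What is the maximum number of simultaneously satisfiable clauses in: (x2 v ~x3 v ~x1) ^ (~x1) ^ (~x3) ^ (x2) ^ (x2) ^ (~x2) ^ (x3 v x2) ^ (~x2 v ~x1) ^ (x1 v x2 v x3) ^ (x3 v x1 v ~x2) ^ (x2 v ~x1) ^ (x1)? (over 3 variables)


Enumerate all 8 truth assignments.
For each, count how many of the 12 clauses are satisfied.
The formula is not fully satisfiable, so the maximum is below 12.
Maximum simultaneously satisfiable clauses = 9.

9


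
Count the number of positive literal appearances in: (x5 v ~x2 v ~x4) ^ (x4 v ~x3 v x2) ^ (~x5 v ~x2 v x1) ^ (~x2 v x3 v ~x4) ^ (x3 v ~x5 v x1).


Scan each clause for unnegated literals.
Clause 1: 1 positive; Clause 2: 2 positive; Clause 3: 1 positive; Clause 4: 1 positive; Clause 5: 2 positive.
Total positive literal occurrences = 7.

7


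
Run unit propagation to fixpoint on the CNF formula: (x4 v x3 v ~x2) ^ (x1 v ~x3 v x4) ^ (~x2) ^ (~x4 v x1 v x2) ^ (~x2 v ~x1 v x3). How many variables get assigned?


Unit propagation repeatedly assigns the literal in any unit clause, then simplifies.
Assignments in order: x2 = F.
No further unit clauses remain.
Total variables assigned = 1.

1


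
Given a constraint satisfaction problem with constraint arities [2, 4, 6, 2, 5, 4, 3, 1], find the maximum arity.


The arities are: 2, 4, 6, 2, 5, 4, 3, 1.
Scan for the maximum value.
Maximum arity = 6.

6


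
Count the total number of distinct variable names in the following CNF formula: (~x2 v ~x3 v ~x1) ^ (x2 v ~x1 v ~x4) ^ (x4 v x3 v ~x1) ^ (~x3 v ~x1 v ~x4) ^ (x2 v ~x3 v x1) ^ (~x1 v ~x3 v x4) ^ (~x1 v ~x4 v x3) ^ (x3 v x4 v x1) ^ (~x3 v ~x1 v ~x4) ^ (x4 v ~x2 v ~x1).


Identify each distinct variable in the formula.
Variables found: x1, x2, x3, x4.
Total distinct variables = 4.

4


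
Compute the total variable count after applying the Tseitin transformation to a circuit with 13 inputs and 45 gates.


The Tseitin transformation introduces one auxiliary variable per gate.
Total variables = inputs + gates = 13 + 45 = 58.

58


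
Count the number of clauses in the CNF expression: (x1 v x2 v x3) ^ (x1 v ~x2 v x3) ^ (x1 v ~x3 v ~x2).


Each group enclosed in parentheses joined by ^ is one clause.
Counting the conjuncts: 3 clauses.

3


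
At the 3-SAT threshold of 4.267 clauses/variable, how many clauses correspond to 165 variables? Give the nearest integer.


The 3-SAT phase transition occurs at approximately 4.267 clauses per variable.
m = 4.267 * 165 = 704.055.
Rounded to nearest integer: 704.

704


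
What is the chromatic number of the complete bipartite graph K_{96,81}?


K_{96,81} is bipartite by definition: the two parts are independent sets, with every edge crossing between them.
Color all vertices in one part with color 1 and all vertices in the other part with color 2.
Since the graph has at least one edge, one color does not suffice.
Chromatic number = 2.

2


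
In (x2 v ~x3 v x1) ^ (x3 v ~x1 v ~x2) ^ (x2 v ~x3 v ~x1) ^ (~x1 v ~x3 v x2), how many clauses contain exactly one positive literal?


A definite clause has exactly one positive literal.
Clause 1: 2 positive -> not definite
Clause 2: 1 positive -> definite
Clause 3: 1 positive -> definite
Clause 4: 1 positive -> definite
Definite clause count = 3.

3


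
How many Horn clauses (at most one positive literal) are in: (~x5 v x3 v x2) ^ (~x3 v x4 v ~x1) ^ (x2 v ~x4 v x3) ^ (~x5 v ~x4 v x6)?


A Horn clause has at most one positive literal.
Clause 1: 2 positive lit(s) -> not Horn
Clause 2: 1 positive lit(s) -> Horn
Clause 3: 2 positive lit(s) -> not Horn
Clause 4: 1 positive lit(s) -> Horn
Total Horn clauses = 2.

2


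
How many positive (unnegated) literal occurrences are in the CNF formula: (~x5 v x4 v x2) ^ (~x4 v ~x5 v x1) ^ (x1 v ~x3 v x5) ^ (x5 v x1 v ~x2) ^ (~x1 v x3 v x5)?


Scan each clause for unnegated literals.
Clause 1: 2 positive; Clause 2: 1 positive; Clause 3: 2 positive; Clause 4: 2 positive; Clause 5: 2 positive.
Total positive literal occurrences = 9.

9


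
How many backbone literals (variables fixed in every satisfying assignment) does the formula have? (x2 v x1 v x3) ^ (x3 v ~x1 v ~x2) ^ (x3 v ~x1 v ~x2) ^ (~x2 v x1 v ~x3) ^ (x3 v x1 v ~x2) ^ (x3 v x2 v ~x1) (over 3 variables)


Find all satisfying assignments: 3 model(s).
Check which variables have the same value in every model.
Fixed variables: x3=T.
Backbone size = 1.

1


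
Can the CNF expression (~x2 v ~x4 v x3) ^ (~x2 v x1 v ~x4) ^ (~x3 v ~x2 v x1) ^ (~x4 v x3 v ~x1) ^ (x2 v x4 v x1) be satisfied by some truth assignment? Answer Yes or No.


Check all 16 possible truth assignments.
Number of satisfying assignments found: 9.
The formula is satisfiable.

Yes


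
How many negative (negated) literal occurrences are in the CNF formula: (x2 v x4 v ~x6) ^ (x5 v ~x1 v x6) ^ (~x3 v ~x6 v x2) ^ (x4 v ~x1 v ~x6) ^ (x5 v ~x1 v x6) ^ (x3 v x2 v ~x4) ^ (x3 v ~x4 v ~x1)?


Scan each clause for negated literals.
Clause 1: 1 negative; Clause 2: 1 negative; Clause 3: 2 negative; Clause 4: 2 negative; Clause 5: 1 negative; Clause 6: 1 negative; Clause 7: 2 negative.
Total negative literal occurrences = 10.

10


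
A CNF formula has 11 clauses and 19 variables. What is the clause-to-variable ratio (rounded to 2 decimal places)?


Clause-to-variable ratio = clauses / variables.
11 / 19 = 0.58.

0.58


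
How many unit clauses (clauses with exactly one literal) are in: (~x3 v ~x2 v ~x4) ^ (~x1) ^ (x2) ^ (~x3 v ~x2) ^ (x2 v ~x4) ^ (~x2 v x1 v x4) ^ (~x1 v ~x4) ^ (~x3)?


A unit clause contains exactly one literal.
Unit clauses found: (~x1), (x2), (~x3).
Count = 3.

3


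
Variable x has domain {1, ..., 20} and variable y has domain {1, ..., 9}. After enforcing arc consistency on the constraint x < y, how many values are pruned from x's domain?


For the constraint x < y, x needs a supporting value in y's domain.
x can be at most 8 (one less than y's maximum).
Valid x values from domain: 8 out of 20.
Pruned = 20 - 8 = 12.

12


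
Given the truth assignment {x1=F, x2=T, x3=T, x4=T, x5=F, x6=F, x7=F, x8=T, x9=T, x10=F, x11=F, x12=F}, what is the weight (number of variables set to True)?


The weight is the number of variables assigned True.
True variables: x2, x3, x4, x8, x9.
Weight = 5.

5


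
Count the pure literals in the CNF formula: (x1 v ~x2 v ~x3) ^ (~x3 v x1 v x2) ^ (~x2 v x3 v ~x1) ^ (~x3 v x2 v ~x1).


A pure literal appears in only one polarity across all clauses.
No pure literals found.
Count = 0.

0


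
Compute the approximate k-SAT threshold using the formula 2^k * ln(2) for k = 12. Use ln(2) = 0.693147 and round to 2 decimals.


Using the asymptotic formula: threshold ~ 2^k * ln(2).
2^12 = 4096.
4096 * 0.693147 = 2839.13.

2839.13


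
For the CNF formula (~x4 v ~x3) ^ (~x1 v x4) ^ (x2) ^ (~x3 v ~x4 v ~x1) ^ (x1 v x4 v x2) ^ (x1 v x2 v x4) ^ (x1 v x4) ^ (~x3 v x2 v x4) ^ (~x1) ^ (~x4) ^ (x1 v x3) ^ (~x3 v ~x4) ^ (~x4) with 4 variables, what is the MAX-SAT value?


Enumerate all 16 truth assignments.
For each, count how many of the 13 clauses are satisfied.
The formula is not fully satisfiable, so the maximum is below 13.
Maximum simultaneously satisfiable clauses = 12.

12


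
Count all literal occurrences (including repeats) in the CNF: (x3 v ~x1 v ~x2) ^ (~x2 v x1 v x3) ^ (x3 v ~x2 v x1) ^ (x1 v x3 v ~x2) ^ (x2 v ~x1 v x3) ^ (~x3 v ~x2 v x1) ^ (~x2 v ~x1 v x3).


Clause lengths: 3, 3, 3, 3, 3, 3, 3.
Sum = 3 + 3 + 3 + 3 + 3 + 3 + 3 = 21.

21


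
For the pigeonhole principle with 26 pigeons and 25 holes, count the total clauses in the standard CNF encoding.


The PHP encoding has two parts:
1) At-least-one-hole clauses: 26 (one per pigeon, each with 25 literals).
2) At-most-one-pigeon-per-hole clauses: 25 holes * C(26,2) = 25 * 325 = 8125.
Total clauses = 26 + 8125 = 8151.

8151


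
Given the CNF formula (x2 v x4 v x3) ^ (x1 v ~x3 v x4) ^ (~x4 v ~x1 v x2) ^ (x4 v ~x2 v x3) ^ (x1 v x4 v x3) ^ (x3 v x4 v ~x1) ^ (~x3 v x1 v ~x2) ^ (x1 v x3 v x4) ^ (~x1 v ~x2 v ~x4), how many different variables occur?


Identify each distinct variable in the formula.
Variables found: x1, x2, x3, x4.
Total distinct variables = 4.

4


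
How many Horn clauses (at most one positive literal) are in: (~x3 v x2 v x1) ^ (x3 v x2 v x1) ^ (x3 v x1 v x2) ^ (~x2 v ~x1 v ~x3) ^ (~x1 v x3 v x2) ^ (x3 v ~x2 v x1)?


A Horn clause has at most one positive literal.
Clause 1: 2 positive lit(s) -> not Horn
Clause 2: 3 positive lit(s) -> not Horn
Clause 3: 3 positive lit(s) -> not Horn
Clause 4: 0 positive lit(s) -> Horn
Clause 5: 2 positive lit(s) -> not Horn
Clause 6: 2 positive lit(s) -> not Horn
Total Horn clauses = 1.

1


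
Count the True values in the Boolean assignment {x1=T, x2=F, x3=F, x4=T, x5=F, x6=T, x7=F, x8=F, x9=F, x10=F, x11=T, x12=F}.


The weight is the number of variables assigned True.
True variables: x1, x4, x6, x11.
Weight = 4.

4


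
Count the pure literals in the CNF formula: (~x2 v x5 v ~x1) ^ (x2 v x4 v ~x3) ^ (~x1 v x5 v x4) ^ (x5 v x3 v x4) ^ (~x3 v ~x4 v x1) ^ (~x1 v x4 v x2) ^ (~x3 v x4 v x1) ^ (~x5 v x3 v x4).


A pure literal appears in only one polarity across all clauses.
No pure literals found.
Count = 0.

0


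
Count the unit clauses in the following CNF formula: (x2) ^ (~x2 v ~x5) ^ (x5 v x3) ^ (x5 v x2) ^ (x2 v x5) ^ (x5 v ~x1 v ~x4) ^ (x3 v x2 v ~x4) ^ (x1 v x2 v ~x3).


A unit clause contains exactly one literal.
Unit clauses found: (x2).
Count = 1.

1


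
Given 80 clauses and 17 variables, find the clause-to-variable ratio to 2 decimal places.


Clause-to-variable ratio = clauses / variables.
80 / 17 = 4.71.

4.71


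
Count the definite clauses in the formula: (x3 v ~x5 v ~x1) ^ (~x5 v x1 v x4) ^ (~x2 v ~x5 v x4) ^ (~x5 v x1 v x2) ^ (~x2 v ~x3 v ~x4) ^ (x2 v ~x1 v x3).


A definite clause has exactly one positive literal.
Clause 1: 1 positive -> definite
Clause 2: 2 positive -> not definite
Clause 3: 1 positive -> definite
Clause 4: 2 positive -> not definite
Clause 5: 0 positive -> not definite
Clause 6: 2 positive -> not definite
Definite clause count = 2.

2


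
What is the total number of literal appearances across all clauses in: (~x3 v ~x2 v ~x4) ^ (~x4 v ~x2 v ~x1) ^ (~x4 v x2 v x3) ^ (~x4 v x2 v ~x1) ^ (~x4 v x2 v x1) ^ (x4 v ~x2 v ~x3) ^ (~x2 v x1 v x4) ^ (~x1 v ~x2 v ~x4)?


Clause lengths: 3, 3, 3, 3, 3, 3, 3, 3.
Sum = 3 + 3 + 3 + 3 + 3 + 3 + 3 + 3 = 24.

24


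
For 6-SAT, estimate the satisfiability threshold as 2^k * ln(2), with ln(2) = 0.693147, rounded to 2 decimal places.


Using the asymptotic formula: threshold ~ 2^k * ln(2).
2^6 = 64.
64 * 0.693147 = 44.36.

44.36


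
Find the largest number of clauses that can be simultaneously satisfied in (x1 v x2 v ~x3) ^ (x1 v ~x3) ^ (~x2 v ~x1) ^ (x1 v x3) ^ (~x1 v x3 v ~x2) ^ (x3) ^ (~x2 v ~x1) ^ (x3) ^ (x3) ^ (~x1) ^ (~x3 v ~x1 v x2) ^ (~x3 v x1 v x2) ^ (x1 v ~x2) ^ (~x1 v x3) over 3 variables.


Enumerate all 8 truth assignments.
For each, count how many of the 14 clauses are satisfied.
The formula is not fully satisfiable, so the maximum is below 14.
Maximum simultaneously satisfiable clauses = 12.

12


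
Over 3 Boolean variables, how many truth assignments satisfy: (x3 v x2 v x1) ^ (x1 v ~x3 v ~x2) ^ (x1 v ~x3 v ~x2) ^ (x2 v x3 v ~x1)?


Enumerate all 8 truth assignments over 3 variables.
Test each against every clause.
Satisfying assignments found: 5.

5


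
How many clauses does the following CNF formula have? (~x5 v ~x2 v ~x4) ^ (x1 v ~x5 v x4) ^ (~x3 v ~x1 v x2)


Each group enclosed in parentheses joined by ^ is one clause.
Counting the conjuncts: 3 clauses.

3


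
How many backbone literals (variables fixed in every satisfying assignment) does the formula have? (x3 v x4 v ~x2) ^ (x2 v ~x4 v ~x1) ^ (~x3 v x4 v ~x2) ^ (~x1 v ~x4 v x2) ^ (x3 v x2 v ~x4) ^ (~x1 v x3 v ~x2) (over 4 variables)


Find all satisfying assignments: 8 model(s).
Check which variables have the same value in every model.
No variable is fixed across all models.
Backbone size = 0.

0


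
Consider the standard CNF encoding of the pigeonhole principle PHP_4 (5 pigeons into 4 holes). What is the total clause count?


The PHP encoding has two parts:
1) At-least-one-hole clauses: 5 (one per pigeon, each with 4 literals).
2) At-most-one-pigeon-per-hole clauses: 4 holes * C(5,2) = 4 * 10 = 40.
Total clauses = 5 + 40 = 45.

45


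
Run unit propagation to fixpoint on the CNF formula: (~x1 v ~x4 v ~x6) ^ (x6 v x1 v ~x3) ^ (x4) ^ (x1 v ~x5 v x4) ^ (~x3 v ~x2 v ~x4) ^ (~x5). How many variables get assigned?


Unit propagation repeatedly assigns the literal in any unit clause, then simplifies.
Assignments in order: x4 = T, x5 = F.
No further unit clauses remain.
Total variables assigned = 2.

2


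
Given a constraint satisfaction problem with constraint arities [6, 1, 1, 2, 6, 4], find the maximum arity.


The arities are: 6, 1, 1, 2, 6, 4.
Scan for the maximum value.
Maximum arity = 6.

6


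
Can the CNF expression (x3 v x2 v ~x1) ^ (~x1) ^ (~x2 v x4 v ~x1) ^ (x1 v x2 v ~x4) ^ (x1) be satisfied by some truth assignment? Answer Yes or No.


Check all 16 possible truth assignments.
Number of satisfying assignments found: 0.
The formula is unsatisfiable.

No


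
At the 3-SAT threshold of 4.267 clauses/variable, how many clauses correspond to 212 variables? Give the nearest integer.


The 3-SAT phase transition occurs at approximately 4.267 clauses per variable.
m = 4.267 * 212 = 904.604.
Rounded to nearest integer: 905.

905


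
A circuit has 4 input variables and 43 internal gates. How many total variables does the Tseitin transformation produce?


The Tseitin transformation introduces one auxiliary variable per gate.
Total variables = inputs + gates = 4 + 43 = 47.

47


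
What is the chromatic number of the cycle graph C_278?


A cycle on an even number of vertices is bipartite: alternate two colors around the cycle.
Since 278 is even, two colors suffice, and at least two are needed because the graph has edges.
Chromatic number = 2.

2


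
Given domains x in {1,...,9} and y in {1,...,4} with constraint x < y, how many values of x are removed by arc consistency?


For the constraint x < y, x needs a supporting value in y's domain.
x can be at most 3 (one less than y's maximum).
Valid x values from domain: 3 out of 9.
Pruned = 9 - 3 = 6.

6


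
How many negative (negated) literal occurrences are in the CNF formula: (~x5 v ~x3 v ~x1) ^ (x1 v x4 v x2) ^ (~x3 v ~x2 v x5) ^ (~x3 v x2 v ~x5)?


Scan each clause for negated literals.
Clause 1: 3 negative; Clause 2: 0 negative; Clause 3: 2 negative; Clause 4: 2 negative.
Total negative literal occurrences = 7.

7


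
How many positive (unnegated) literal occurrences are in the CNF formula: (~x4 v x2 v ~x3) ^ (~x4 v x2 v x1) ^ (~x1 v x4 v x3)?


Scan each clause for unnegated literals.
Clause 1: 1 positive; Clause 2: 2 positive; Clause 3: 2 positive.
Total positive literal occurrences = 5.

5


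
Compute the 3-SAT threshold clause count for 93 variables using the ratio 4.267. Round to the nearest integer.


The 3-SAT phase transition occurs at approximately 4.267 clauses per variable.
m = 4.267 * 93 = 396.831.
Rounded to nearest integer: 397.

397


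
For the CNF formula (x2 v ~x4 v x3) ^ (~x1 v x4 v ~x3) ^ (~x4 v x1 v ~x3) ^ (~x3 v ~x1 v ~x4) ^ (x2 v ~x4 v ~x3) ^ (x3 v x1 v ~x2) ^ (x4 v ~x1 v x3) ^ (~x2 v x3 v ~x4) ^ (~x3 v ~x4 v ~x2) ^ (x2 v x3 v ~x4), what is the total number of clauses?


Each group enclosed in parentheses joined by ^ is one clause.
Counting the conjuncts: 10 clauses.

10


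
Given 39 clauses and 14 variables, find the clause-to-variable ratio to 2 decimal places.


Clause-to-variable ratio = clauses / variables.
39 / 14 = 2.79.

2.79


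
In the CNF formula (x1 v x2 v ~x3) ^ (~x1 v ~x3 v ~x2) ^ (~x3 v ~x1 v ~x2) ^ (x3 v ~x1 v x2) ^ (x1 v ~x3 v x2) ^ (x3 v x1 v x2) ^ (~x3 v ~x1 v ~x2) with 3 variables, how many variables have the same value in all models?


Find all satisfying assignments: 4 model(s).
Check which variables have the same value in every model.
No variable is fixed across all models.
Backbone size = 0.

0


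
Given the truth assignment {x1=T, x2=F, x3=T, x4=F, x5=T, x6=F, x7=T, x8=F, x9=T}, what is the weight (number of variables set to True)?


The weight is the number of variables assigned True.
True variables: x1, x3, x5, x7, x9.
Weight = 5.

5


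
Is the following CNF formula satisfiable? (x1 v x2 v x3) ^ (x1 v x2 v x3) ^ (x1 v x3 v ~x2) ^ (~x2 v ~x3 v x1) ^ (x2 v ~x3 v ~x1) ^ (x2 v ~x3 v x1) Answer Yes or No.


Check all 8 possible truth assignments.
Number of satisfying assignments found: 3.
The formula is satisfiable.

Yes


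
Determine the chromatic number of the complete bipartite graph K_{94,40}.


K_{94,40} is bipartite by definition: the two parts are independent sets, with every edge crossing between them.
Color all vertices in one part with color 1 and all vertices in the other part with color 2.
Since the graph has at least one edge, one color does not suffice.
Chromatic number = 2.

2


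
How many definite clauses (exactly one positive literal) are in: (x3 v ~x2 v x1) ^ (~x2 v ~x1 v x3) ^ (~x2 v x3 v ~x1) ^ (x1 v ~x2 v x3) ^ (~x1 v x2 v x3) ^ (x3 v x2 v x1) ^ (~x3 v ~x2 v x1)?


A definite clause has exactly one positive literal.
Clause 1: 2 positive -> not definite
Clause 2: 1 positive -> definite
Clause 3: 1 positive -> definite
Clause 4: 2 positive -> not definite
Clause 5: 2 positive -> not definite
Clause 6: 3 positive -> not definite
Clause 7: 1 positive -> definite
Definite clause count = 3.

3


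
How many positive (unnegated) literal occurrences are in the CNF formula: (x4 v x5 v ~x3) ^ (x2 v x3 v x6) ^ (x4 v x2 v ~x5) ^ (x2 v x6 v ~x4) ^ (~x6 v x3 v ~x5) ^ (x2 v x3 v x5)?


Scan each clause for unnegated literals.
Clause 1: 2 positive; Clause 2: 3 positive; Clause 3: 2 positive; Clause 4: 2 positive; Clause 5: 1 positive; Clause 6: 3 positive.
Total positive literal occurrences = 13.

13


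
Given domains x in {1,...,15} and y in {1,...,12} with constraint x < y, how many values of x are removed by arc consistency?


For the constraint x < y, x needs a supporting value in y's domain.
x can be at most 11 (one less than y's maximum).
Valid x values from domain: 11 out of 15.
Pruned = 15 - 11 = 4.

4


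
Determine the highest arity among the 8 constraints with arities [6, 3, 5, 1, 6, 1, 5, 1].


The arities are: 6, 3, 5, 1, 6, 1, 5, 1.
Scan for the maximum value.
Maximum arity = 6.

6


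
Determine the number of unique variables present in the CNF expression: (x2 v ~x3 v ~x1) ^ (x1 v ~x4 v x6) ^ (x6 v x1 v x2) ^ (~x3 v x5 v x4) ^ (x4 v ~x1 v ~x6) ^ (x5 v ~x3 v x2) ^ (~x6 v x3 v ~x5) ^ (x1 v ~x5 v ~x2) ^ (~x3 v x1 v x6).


Identify each distinct variable in the formula.
Variables found: x1, x2, x3, x4, x5, x6.
Total distinct variables = 6.

6


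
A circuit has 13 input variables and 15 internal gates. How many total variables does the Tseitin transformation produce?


The Tseitin transformation introduces one auxiliary variable per gate.
Total variables = inputs + gates = 13 + 15 = 28.

28


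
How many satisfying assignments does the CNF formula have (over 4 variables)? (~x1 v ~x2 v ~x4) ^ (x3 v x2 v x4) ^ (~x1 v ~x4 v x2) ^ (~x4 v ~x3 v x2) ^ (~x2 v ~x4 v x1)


Enumerate all 16 truth assignments over 4 variables.
Test each against every clause.
Satisfying assignments found: 7.

7


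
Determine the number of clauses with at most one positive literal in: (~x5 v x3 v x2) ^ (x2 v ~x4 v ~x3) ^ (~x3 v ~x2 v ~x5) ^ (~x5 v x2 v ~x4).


A Horn clause has at most one positive literal.
Clause 1: 2 positive lit(s) -> not Horn
Clause 2: 1 positive lit(s) -> Horn
Clause 3: 0 positive lit(s) -> Horn
Clause 4: 1 positive lit(s) -> Horn
Total Horn clauses = 3.

3


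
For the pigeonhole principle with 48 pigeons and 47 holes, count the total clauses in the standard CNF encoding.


The PHP encoding has two parts:
1) At-least-one-hole clauses: 48 (one per pigeon, each with 47 literals).
2) At-most-one-pigeon-per-hole clauses: 47 holes * C(48,2) = 47 * 1128 = 53016.
Total clauses = 48 + 53016 = 53064.

53064


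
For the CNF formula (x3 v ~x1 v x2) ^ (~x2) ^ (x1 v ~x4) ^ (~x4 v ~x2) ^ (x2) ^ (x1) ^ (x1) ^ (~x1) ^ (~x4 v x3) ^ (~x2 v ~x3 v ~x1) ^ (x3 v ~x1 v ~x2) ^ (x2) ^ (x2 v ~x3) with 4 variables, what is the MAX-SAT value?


Enumerate all 16 truth assignments.
For each, count how many of the 13 clauses are satisfied.
The formula is not fully satisfiable, so the maximum is below 13.
Maximum simultaneously satisfiable clauses = 10.

10


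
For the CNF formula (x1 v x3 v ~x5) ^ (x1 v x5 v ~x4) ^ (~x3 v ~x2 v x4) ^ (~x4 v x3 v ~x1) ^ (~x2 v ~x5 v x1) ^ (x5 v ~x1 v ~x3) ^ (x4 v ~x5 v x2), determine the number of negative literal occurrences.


Scan each clause for negated literals.
Clause 1: 1 negative; Clause 2: 1 negative; Clause 3: 2 negative; Clause 4: 2 negative; Clause 5: 2 negative; Clause 6: 2 negative; Clause 7: 1 negative.
Total negative literal occurrences = 11.

11


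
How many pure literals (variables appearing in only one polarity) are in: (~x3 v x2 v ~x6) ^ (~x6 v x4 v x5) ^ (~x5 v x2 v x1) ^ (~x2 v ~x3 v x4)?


A pure literal appears in only one polarity across all clauses.
Pure literals: x1 (positive only), x3 (negative only), x4 (positive only), x6 (negative only).
Count = 4.

4


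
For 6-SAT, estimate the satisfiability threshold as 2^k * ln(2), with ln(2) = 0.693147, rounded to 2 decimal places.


Using the asymptotic formula: threshold ~ 2^k * ln(2).
2^6 = 64.
64 * 0.693147 = 44.36.

44.36


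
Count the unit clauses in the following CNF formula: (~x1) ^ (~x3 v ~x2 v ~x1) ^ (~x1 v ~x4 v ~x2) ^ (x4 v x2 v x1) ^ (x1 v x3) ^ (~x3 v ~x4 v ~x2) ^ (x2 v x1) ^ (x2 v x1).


A unit clause contains exactly one literal.
Unit clauses found: (~x1).
Count = 1.

1


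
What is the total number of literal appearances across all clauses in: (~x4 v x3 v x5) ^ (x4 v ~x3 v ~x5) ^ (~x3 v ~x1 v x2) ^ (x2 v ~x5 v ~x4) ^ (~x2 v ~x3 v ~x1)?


Clause lengths: 3, 3, 3, 3, 3.
Sum = 3 + 3 + 3 + 3 + 3 = 15.

15


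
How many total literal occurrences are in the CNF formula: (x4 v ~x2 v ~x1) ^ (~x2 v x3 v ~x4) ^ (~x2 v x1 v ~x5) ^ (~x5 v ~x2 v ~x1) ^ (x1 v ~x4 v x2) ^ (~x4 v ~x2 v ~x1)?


Clause lengths: 3, 3, 3, 3, 3, 3.
Sum = 3 + 3 + 3 + 3 + 3 + 3 = 18.

18
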